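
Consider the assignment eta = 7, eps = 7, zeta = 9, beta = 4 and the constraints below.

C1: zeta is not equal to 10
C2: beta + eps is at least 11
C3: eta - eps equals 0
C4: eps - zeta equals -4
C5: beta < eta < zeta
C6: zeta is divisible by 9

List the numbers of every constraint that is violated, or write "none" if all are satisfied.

Constraint 4 is violated.

C1: zeta = 9, and 9 ≠ 10  ✔
C2: beta + eps = 4 + 7 = 11; 11 ≥ 11  ✔
C3: eta - eps = 7 - 7 = 0  ✔
C4: eps - zeta = 7 - 9 = -2, not -4  ✘
C5: values 4 < 7 < 9  ✔
C6: 9 / 9 = 1, so 9 divides 9  ✔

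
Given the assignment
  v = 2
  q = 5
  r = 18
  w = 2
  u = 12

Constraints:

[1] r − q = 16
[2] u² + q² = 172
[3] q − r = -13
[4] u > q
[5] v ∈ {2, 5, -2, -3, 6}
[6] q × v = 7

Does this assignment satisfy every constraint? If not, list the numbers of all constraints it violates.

[1] r − q = 18 − 5 = 13, not 16 — does not hold.
[2] u² + q² = 12² + 5² = 144 + 25 = 169, not 172 — does not hold.
[3] q − r = 5 − 18 = -13 — holds.
[4] u = 12, q = 5; 12 > 5 — holds.
[5] v = 2 is in {2, 5, -2, -3, 6} — holds.
[6] q × v = 5 × 2 = 10, not 7 — does not hold.

The assignment fails constraints 1, 2, and 6.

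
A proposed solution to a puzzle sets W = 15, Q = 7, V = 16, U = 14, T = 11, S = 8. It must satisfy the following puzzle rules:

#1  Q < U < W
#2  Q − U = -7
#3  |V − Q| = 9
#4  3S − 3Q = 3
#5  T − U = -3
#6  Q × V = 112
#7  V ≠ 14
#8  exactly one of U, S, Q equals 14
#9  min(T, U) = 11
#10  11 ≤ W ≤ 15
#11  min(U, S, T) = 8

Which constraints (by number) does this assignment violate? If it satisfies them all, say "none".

The assignment satisfies every constraint.

#1 values 7 < 14 < 15 — holds.
#2 Q − U = 7 − 14 = -7 — holds.
#3 |16 − 7| = 9 — holds.
#4 3S − 3Q = 3(8) − 3(7) = 3 — holds.
#5 T − U = 11 − 14 = -3 — holds.
#6 Q × V = 7 × 16 = 112 — holds.
#7 V = 16, and 16 ≠ 14 — holds.
#8 U=14, S=8, Q=7; 1 of them equals 14 — holds.
#9 min(11, 14) = 11 — holds.
#10 W = 15 lies in [11, 15] — holds.
#11 min(14, 8, 11) = 8 — holds.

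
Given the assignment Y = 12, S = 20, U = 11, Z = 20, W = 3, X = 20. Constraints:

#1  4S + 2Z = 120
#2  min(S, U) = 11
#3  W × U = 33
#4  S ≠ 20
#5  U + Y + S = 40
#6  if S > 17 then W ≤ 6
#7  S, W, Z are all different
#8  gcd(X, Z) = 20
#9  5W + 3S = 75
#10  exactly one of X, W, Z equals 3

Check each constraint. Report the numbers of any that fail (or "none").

Constraints 4, 5, and 7 are violated.

#1 4S + 2Z = 4(20) + 2(20) = 120  ✔
#2 min(20, 11) = 11  ✔
#3 W × U = 3 × 11 = 33  ✔
#4 S = 20, but 20 is required to differ  ✘
#5 U + Y + S = 11 + 12 + 20 = 43, not 40  ✘
#6 S = 20 > 17, so we need W ≤ 6; W = 3 ≤ 6  ✔
#7 S = Z = 20, not all different  ✘
#8 gcd(20, 20) = 20  ✔
#9 5W + 3S = 5(3) + 3(20) = 75  ✔
#10 X=20, W=3, Z=20; 1 of them equals 3  ✔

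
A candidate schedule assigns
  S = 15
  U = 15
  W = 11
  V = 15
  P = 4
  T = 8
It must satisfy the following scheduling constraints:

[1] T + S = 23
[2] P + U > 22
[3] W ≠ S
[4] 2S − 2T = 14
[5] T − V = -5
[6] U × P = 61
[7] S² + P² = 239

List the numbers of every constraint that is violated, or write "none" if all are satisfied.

[1] T + S = 8 + 15 = 23  holds
[2] P + U = 4 + 15 = 19; 19 ≤ 22, bound 22 not met  fails
[3] W = 11, S = 15; distinct  holds
[4] 2S − 2T = 2(15) − 2(8) = 14  holds
[5] T − V = 8 − 15 = -7, not -5  fails
[6] U × P = 15 × 4 = 60, not 61  fails
[7] S² + P² = 15² + 4² = 225 + 16 = 241, not 239  fails

Violated: 2, 5, 6, 7.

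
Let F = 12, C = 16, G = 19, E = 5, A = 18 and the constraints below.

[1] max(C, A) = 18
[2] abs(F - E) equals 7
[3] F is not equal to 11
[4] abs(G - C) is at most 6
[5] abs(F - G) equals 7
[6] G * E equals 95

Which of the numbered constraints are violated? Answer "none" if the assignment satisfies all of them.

The assignment satisfies every constraint.

[1] max(16, 18) = 18 — satisfied.
[2] abs(12 - 5) = 7 — satisfied.
[3] F = 12, and 12 ≠ 11 — satisfied.
[4] abs(19 - 16) = 3; 3 ≤ 6 — satisfied.
[5] abs(12 - 19) = 7 — satisfied.
[6] G * E = 19 * 5 = 95 — satisfied.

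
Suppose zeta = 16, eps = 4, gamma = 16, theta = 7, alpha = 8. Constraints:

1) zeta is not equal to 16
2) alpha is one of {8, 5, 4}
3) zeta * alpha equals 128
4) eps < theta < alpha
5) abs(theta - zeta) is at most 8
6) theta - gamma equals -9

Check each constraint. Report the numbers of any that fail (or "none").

1) zeta = 16, but 16 is required to differ  ✘
2) alpha = 8 is in {8, 5, 4}  ✔
3) zeta * alpha = 16 * 8 = 128  ✔
4) values 4 < 7 < 8  ✔
5) abs(7 - 16) = 9; 9 > 8, exceeds bound 8  ✘
6) theta - gamma = 7 - 16 = -9  ✔

No — constraints 1 and 5 are not satisfied.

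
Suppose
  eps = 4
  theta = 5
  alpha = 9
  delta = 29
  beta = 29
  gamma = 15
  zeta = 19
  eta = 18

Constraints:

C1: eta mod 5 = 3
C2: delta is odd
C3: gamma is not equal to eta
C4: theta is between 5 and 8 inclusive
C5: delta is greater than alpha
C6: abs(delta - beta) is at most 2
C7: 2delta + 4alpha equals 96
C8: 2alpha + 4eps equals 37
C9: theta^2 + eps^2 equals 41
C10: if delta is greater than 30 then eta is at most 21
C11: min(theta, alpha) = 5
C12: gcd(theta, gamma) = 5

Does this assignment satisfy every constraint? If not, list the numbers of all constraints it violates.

C1: 18 mod 5 = 3 — OK.
C2: delta = 29 is odd — OK.
C3: gamma = 15, eta = 18; distinct — OK.
C4: theta = 5 lies in [5, 8] — OK.
C5: delta = 29, alpha = 9; 29 > 9 — OK.
C6: abs(29 - 29) = 0; 0 ≤ 2 — OK.
C7: 2delta + 4alpha = 2(29) + 4(9) = 94, not 96 — violated.
C8: 2alpha + 4eps = 2(9) + 4(4) = 34, not 37 — violated.
C9: theta^2 + eps^2 = 5^2 + 4^2 = 25 + 16 = 41 — OK.
C10: delta = 29, not > 30; antecedent false, conditional vacuously true — OK.
C11: min(5, 9) = 5 — OK.
C12: gcd(5, 15) = 5 — OK.

No — constraints 7, 8 are not satisfied.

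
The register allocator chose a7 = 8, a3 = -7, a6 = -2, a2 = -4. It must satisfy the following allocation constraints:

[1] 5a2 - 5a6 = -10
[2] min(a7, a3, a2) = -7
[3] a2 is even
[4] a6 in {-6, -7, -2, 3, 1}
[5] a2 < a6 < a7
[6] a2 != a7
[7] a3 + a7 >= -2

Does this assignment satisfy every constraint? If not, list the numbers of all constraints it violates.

[1] 5a2 - 5a6 = 5(-4) - 5(-2) = -10  true
[2] min(8, -7, -4) = -7  true
[3] a2 = -4 is even  true
[4] a6 = -2 is in {-6, -7, -2, 3, 1}  true
[5] values -4 < -2 < 8  true
[6] a2 = -4, a7 = 8; distinct  true
[7] a3 + a7 = -7 + 8 = 1; 1 ≥ -2  true

Yes — all constraints hold.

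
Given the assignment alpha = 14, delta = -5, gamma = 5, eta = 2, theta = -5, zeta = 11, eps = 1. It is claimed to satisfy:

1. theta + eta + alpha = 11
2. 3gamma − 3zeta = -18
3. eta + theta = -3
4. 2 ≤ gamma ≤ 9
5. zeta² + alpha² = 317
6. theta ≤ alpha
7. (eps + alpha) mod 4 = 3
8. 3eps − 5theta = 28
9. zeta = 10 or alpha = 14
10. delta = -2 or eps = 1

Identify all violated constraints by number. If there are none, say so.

The assignment satisfies every constraint.

1. theta + eta + alpha = -5 + 2 + 14 = 11 — holds.
2. 3gamma − 3zeta = 3(5) − 3(11) = -18 — holds.
3. eta + theta = 2 + (-5) = -3 — holds.
4. gamma = 5 lies in [2, 9] — holds.
5. zeta² + alpha² = 11² + 14² = 121 + 196 = 317 — holds.
6. theta = -5, alpha = 14; -5 ≤ 14 — holds.
7. eps + alpha = 15; 15 mod 4 = 3 — holds.
8. 3eps − 5theta = 3(1) − 5(-5) = 28 — holds.
9. zeta = 11 ≠ 10, but alpha = 14 = 14 (second disjunct) — holds.
10. delta = -5 ≠ -2, but eps = 1 = 1 (second disjunct) — holds.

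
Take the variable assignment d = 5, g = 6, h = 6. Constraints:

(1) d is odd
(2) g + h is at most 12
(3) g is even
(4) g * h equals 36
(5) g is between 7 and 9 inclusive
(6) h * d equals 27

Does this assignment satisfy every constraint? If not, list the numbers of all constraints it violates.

Violated: 5 and 6.

(1) d = 5 is odd — holds.
(2) g + h = 6 + 6 = 12; 12 ≤ 12 — holds.
(3) g = 6 is even — holds.
(4) g * h = 6 * 6 = 36 — holds.
(5) g = 6 is outside [7, 9] — fails.
(6) h * d = 6 * 5 = 30, not 27 — fails.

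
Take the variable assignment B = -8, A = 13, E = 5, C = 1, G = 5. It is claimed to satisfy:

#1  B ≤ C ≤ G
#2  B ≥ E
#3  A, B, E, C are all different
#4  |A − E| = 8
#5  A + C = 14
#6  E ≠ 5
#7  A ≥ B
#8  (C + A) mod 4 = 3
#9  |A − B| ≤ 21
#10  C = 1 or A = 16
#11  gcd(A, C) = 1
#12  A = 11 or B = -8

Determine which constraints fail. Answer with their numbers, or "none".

Constraints 2, 6, and 8 are violated.

#1 values -8 ≤ 1 ≤ 5 — holds.
#2 B = -8, E = 5; -8 < 5 (want ≥) — fails.
#3 values 13, -8, 5, 1 are pairwise distinct — holds.
#4 |13 − 5| = 8 — holds.
#5 A + C = 13 + 1 = 14 — holds.
#6 E = 5, but 5 is required to differ — fails.
#7 A = 13, B = -8; 13 ≥ -8 — holds.
#8 C + A = 14; 14 mod 4 = 2, not 3 — fails.
#9 |13 − (-8)| = 21; 21 ≤ 21 — holds.
#10 C = 1 = 1 (first disjunct) — holds.
#11 gcd(13, 1) = 1 — holds.
#12 A = 13 ≠ 11, but B = -8 = -8 (second disjunct) — holds.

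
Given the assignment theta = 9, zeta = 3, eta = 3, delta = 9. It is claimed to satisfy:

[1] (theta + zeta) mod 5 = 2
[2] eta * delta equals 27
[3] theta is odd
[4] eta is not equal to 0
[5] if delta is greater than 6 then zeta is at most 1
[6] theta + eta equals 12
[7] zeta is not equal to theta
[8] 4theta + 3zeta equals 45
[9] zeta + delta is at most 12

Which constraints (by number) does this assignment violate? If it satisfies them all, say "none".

Constraint 5 does not hold.

[1] theta + zeta = 12; 12 mod 5 = 2  yes
[2] eta * delta = 3 * 9 = 27  yes
[3] theta = 9 is odd  yes
[4] eta = 3, and 3 ≠ 0  yes
[5] delta = 9 > 6, so we need zeta ≤ 1; but zeta = 3 > 1  no
[6] theta + eta = 9 + 3 = 12  yes
[7] zeta = 3, theta = 9; distinct  yes
[8] 4theta + 3zeta = 4(9) + 3(3) = 45  yes
[9] zeta + delta = 3 + 9 = 12; 12 ≤ 12  yes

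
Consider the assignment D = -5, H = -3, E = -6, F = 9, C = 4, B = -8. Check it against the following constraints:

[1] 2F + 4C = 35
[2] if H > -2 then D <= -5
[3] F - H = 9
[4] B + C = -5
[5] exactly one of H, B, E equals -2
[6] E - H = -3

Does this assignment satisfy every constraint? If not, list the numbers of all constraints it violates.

No — constraints 1, 3, 4, 5 are not satisfied.

[1] 2F + 4C = 2(9) + 4(4) = 34, not 35 — violated.
[2] H = -3, not > -2; antecedent false, conditional vacuously true — OK.
[3] F - H = 9 - (-3) = 12, not 9 — violated.
[4] B + C = -8 + 4 = -4, not -5 — violated.
[5] H=-3, B=-8, E=-6; 0 of them equal -2, not exactly one — violated.
[6] E - H = -6 - (-3) = -3 — OK.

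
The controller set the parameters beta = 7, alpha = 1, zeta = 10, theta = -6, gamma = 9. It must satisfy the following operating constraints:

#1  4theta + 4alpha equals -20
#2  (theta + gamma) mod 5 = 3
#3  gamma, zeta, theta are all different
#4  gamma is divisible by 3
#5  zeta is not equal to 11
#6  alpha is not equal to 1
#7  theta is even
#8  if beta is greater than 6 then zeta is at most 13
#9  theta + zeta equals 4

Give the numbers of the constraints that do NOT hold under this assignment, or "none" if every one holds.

No — constraint 6 is not satisfied.

#1 4theta + 4alpha = 4(-6) + 4(1) = -20  yes
#2 theta + gamma = 3; 3 mod 5 = 3  yes
#3 values 9, 10, -6 are pairwise distinct  yes
#4 9 / 3 = 3, so 3 divides 9  yes
#5 zeta = 10, and 10 ≠ 11  yes
#6 alpha = 1, but 1 is required to differ  no
#7 theta = -6 is even  yes
#8 beta = 7 > 6, so we need zeta ≤ 13; zeta = 10 ≤ 13  yes
#9 theta + zeta = -6 + 10 = 4  yes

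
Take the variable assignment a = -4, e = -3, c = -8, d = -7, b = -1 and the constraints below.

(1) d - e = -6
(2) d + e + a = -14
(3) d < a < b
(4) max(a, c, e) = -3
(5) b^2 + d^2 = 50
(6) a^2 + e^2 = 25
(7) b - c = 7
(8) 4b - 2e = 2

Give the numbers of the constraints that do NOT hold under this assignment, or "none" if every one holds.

(1) d - e = -7 - (-3) = -4, not -6 — violated.
(2) d + e + a = -7 + (-3) + (-4) = -14 — satisfied.
(3) values -7 < -4 < -1 — satisfied.
(4) max(-4, -8, -3) = -3 — satisfied.
(5) b^2 + d^2 = (-1)^2 + (-7)^2 = 1 + 49 = 50 — satisfied.
(6) a^2 + e^2 = (-4)^2 + (-3)^2 = 16 + 9 = 25 — satisfied.
(7) b - c = -1 - (-8) = 7 — satisfied.
(8) 4b - 2e = 4(-1) - 2(-3) = 2 — satisfied.

Violated: 1.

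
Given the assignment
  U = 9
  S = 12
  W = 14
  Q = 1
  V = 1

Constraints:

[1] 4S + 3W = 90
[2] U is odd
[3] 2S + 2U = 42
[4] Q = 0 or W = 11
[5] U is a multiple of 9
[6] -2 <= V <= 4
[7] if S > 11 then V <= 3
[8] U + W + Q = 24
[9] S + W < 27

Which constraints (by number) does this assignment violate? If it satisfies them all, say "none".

[1] 4S + 3W = 4(12) + 3(14) = 90 — OK.
[2] U = 9 is odd — OK.
[3] 2S + 2U = 2(12) + 2(9) = 42 — OK.
[4] Q = 1 ≠ 0 and W = 14 ≠ 11; both disjuncts false — violated.
[5] 9 / 9 = 1, so 9 divides 9 — OK.
[6] V = 1 lies in [-2, 4] — OK.
[7] S = 12 > 11, so we need V ≤ 3; V = 1 ≤ 3 — OK.
[8] U + W + Q = 9 + 14 + 1 = 24 — OK.
[9] S + W = 12 + 14 = 26; 26 < 27 — OK.

Constraint 4 does not hold.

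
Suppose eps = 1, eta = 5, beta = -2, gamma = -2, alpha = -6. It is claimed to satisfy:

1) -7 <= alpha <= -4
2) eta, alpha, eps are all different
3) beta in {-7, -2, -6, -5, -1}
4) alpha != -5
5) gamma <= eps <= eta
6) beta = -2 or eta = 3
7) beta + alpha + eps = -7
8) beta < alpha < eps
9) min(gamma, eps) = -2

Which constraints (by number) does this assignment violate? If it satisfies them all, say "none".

No — constraint 8 is not satisfied.

1) alpha = -6 lies in [-7, -4] — satisfied.
2) values 5, -6, 1 are pairwise distinct — satisfied.
3) beta = -2 is in {-7, -2, -6, -5, -1} — satisfied.
4) alpha = -6, and -6 ≠ -5 — satisfied.
5) values -2 <= 1 <= 5 — satisfied.
6) beta = -2 = -2 (first disjunct) — satisfied.
7) beta + alpha + eps = -2 + (-6) + 1 = -7 — satisfied.
8) values -2, -6, 1; beta = -2 is not < alpha = -6 — violated.
9) min(-2, 1) = -2 — satisfied.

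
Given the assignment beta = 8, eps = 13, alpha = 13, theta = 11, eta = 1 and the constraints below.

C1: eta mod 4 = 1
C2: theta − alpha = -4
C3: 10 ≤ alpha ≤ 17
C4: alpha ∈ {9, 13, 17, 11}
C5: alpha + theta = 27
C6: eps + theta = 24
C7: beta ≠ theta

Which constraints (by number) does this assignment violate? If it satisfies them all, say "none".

Violated: 2, 5.

C1: 1 mod 4 = 1 — holds.
C2: theta − alpha = 11 − 13 = -2, not -4 — fails.
C3: alpha = 13 lies in [10, 17] — holds.
C4: alpha = 13 is in {9, 13, 17, 11} — holds.
C5: alpha + theta = 13 + 11 = 24, not 27 — fails.
C6: eps + theta = 13 + 11 = 24 — holds.
C7: beta = 8, theta = 11; distinct — holds.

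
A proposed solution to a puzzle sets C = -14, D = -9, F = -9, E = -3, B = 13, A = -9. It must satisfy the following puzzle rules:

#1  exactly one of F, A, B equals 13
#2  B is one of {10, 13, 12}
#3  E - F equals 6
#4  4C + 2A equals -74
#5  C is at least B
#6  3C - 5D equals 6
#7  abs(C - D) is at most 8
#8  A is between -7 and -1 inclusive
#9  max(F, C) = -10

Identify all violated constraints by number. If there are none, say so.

The assignment fails constraints 5, 6, 8, 9.

#1 F=-9, A=-9, B=13; 1 of them equals 13 — holds.
#2 B = 13 is in {10, 13, 12} — holds.
#3 E - F = -3 - (-9) = 6 — holds.
#4 4C + 2A = 4(-14) + 2(-9) = -74 — holds.
#5 C = -14, B = 13; -14 < 13 (want ≥) — fails.
#6 3C - 5D = 3(-14) - 5(-9) = 3, not 6 — fails.
#7 abs(-14 - (-9)) = 5; 5 ≤ 8 — holds.
#8 A = -9 is outside [-7, -1] — fails.
#9 max(-9, -14) = -9, not -10 — fails.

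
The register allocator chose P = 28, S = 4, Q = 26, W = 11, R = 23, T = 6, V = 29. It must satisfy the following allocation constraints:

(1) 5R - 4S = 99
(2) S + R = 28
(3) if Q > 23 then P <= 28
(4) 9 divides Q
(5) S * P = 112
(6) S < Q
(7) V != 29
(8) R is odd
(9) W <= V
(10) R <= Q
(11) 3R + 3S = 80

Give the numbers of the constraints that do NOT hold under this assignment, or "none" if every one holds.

Constraints 2, 4, 7, and 11 do not hold.

(1) 5R - 4S = 5(23) - 4(4) = 99  ✓
(2) S + R = 4 + 23 = 27, not 28  ✗
(3) Q = 26 > 23, so we need P ≤ 28; P = 28 ≤ 28  ✓
(4) 26 = 9*2 + 8, so 9 does not divide 26  ✗
(5) S * P = 4 * 28 = 112  ✓
(6) S = 4, Q = 26; 4 < 26  ✓
(7) V = 29, but 29 is required to differ  ✗
(8) R = 23 is odd  ✓
(9) W = 11, V = 29; 11 ≤ 29  ✓
(10) R = 23, Q = 26; 23 ≤ 26  ✓
(11) 3R + 3S = 3(23) + 3(4) = 81, not 80  ✗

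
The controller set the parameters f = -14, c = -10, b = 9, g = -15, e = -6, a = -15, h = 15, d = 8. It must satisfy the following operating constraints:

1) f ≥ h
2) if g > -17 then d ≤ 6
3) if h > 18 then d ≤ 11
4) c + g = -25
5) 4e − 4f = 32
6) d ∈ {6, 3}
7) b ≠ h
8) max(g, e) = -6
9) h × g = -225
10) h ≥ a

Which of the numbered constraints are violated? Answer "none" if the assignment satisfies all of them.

1) f = -14, h = 15; -14 < 15 (want ≥) — violated.
2) g = -15 > -17, so we need d ≤ 6; but d = 8 > 6 — violated.
3) h = 15, not > 18; antecedent false, conditional vacuously true — OK.
4) c + g = -10 + (-15) = -25 — OK.
5) 4e − 4f = 4(-6) − 4(-14) = 32 — OK.
6) d = 8 is not in {6, 3} — violated.
7) b = 9, h = 15; distinct — OK.
8) max(-15, -6) = -6 — OK.
9) h × g = 15 × (-15) = -225 — OK.
10) h = 15, a = -15; 15 ≥ -15 — OK.

Violated: 1, 2, and 6.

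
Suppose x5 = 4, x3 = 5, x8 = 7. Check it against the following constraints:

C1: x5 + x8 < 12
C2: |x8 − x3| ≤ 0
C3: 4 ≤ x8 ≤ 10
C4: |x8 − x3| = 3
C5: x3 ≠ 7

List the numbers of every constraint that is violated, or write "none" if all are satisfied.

No — constraints 2 and 4 are not satisfied.

C1: x5 + x8 = 4 + 7 = 11; 11 < 12  ✓
C2: |7 − 5| = 2; 2 > 0, exceeds bound 0  ✗
C3: x8 = 7 lies in [4, 10]  ✓
C4: |7 − 5| = 2, not 3  ✗
C5: x3 = 5, and 5 ≠ 7  ✓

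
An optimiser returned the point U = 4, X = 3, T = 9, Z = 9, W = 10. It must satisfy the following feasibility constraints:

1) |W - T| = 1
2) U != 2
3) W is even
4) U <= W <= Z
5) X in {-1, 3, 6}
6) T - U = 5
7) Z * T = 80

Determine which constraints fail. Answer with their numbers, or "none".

Constraints 4, 7 do not hold.

1) |10 - 9| = 1 — holds.
2) U = 4, and 4 ≠ 2 — holds.
3) W = 10 is even — holds.
4) values 4, 10, 9; W = 10 is not <= Z = 9 — fails.
5) X = 3 is in {-1, 3, 6} — holds.
6) T - U = 9 - 4 = 5 — holds.
7) Z * T = 9 * 9 = 81, not 80 — fails.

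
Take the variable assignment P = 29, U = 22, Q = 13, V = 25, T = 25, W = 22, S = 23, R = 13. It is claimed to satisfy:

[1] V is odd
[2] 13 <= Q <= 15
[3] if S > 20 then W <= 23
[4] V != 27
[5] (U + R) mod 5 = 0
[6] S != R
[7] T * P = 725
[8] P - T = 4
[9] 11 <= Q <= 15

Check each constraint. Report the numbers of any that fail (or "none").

[1] V = 25 is odd — satisfied.
[2] Q = 13 lies in [13, 15] — satisfied.
[3] S = 23 > 20, so we need W ≤ 23; W = 22 ≤ 23 — satisfied.
[4] V = 25, and 25 ≠ 27 — satisfied.
[5] U + R = 35; 35 mod 5 = 0 — satisfied.
[6] S = 23, R = 13; distinct — satisfied.
[7] T * P = 25 * 29 = 725 — satisfied.
[8] P - T = 29 - 25 = 4 — satisfied.
[9] Q = 13 lies in [11, 15] — satisfied.

Yes — all constraints hold.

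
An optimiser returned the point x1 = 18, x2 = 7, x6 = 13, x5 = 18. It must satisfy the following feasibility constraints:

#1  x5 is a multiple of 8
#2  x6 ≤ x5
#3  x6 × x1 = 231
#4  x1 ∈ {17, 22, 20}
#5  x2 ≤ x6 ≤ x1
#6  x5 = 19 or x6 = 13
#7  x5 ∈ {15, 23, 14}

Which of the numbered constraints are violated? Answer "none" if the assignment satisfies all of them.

#1 18 = 8×2 + 2, so 8 does not divide 18 — violated.
#2 x6 = 13, x5 = 18; 13 ≤ 18 — satisfied.
#3 x6 × x1 = 13 × 18 = 234, not 231 — violated.
#4 x1 = 18 is not in {17, 22, 20} — violated.
#5 values 7 ≤ 13 ≤ 18 — satisfied.
#6 x5 = 18 ≠ 19, but x6 = 13 = 13 (second disjunct) — satisfied.
#7 x5 = 18 is not in {15, 23, 14} — violated.

Constraints 1, 3, 4, and 7 are violated.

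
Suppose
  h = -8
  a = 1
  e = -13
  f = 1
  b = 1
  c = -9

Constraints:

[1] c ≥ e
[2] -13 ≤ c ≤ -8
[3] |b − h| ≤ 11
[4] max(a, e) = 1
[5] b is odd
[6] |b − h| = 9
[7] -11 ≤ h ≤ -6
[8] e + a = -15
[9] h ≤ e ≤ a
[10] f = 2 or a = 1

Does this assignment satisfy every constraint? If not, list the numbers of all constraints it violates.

Constraints 8, 9 are violated.

[1] c = -9, e = -13; -9 ≥ -13 — OK.
[2] c = -9 lies in [-13, -8] — OK.
[3] |1 − (-8)| = 9; 9 ≤ 11 — OK.
[4] max(1, -13) = 1 — OK.
[5] b = 1 is odd — OK.
[6] |1 − (-8)| = 9 — OK.
[7] h = -8 lies in [-11, -6] — OK.
[8] e + a = -13 + 1 = -12, not -15 — violated.
[9] values -8, -13, 1; h = -8 is not ≤ e = -13 — violated.
[10] f = 1 ≠ 2, but a = 1 = 1 (second disjunct) — OK.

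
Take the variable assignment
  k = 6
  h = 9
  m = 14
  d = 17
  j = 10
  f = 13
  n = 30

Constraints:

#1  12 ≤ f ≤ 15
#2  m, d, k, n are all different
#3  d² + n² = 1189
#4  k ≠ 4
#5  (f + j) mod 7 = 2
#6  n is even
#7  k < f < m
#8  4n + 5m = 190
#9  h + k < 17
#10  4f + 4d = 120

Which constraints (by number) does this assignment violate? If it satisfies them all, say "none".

#1 f = 13 lies in [12, 15]  ✓
#2 values 14, 17, 6, 30 are pairwise distinct  ✓
#3 d² + n² = 17² + 30² = 289 + 900 = 1189  ✓
#4 k = 6, and 6 ≠ 4  ✓
#5 f + j = 23; 23 mod 7 = 2  ✓
#6 n = 30 is even  ✓
#7 values 6 < 13 < 14  ✓
#8 4n + 5m = 4(30) + 5(14) = 190  ✓
#9 h + k = 9 + 6 = 15; 15 < 17  ✓
#10 4f + 4d = 4(13) + 4(17) = 120  ✓

None — every constraint holds.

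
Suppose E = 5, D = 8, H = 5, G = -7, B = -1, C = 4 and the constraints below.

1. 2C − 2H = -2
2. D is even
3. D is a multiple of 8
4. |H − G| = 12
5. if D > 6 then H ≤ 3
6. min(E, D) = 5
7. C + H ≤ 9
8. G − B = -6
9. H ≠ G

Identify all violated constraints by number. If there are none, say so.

Constraint 5 is violated.

1. 2C − 2H = 2(4) − 2(5) = -2  OK
2. D = 8 is even  OK
3. 8 / 8 = 1, so 8 divides 8  OK
4. |5 − (-7)| = 12  OK
5. D = 8 > 6, so we need H ≤ 3; but H = 5 > 3  FAIL
6. min(5, 8) = 5  OK
7. C + H = 4 + 5 = 9; 9 ≤ 9  OK
8. G − B = -7 − (-1) = -6  OK
9. H = 5, G = -7; distinct  OK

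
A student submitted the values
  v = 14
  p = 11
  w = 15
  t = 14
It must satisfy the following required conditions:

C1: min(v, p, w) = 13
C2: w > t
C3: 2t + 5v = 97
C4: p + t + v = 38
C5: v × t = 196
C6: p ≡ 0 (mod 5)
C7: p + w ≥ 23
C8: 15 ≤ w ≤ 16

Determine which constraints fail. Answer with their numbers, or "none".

C1: min(14, 11, 15) = 11, not 13 — fails.
C2: w = 15, t = 14; 15 > 14 — holds.
C3: 2t + 5v = 2(14) + 5(14) = 98, not 97 — fails.
C4: p + t + v = 11 + 14 + 14 = 39, not 38 — fails.
C5: v × t = 14 × 14 = 196 — holds.
C6: 11 mod 5 = 1, not 0 — fails.
C7: p + w = 11 + 15 = 26; 26 ≥ 23 — holds.
C8: w = 15 lies in [15, 16] — holds.

The assignment fails constraints 1, 3, 4, and 6.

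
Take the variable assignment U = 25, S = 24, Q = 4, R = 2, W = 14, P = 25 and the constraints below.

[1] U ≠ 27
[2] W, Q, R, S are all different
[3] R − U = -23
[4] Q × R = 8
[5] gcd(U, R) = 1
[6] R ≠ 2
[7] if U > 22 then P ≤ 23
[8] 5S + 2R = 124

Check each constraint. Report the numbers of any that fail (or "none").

No — constraints 6, 7 are not satisfied.

[1] U = 25, and 25 ≠ 27  holds
[2] values 14, 4, 2, 24 are pairwise distinct  holds
[3] R − U = 2 − 25 = -23  holds
[4] Q × R = 4 × 2 = 8  holds
[5] gcd(25, 2) = 1  holds
[6] R = 2, but 2 is required to differ  fails
[7] U = 25 > 22, so we need P ≤ 23; but P = 25 > 23  fails
[8] 5S + 2R = 5(24) + 2(2) = 124  holds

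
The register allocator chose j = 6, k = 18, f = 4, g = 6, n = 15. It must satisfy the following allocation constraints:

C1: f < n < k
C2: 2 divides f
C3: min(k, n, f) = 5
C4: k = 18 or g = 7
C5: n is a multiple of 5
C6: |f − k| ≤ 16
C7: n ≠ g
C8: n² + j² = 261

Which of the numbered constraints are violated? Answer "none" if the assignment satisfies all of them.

C1: values 4 < 15 < 18  holds
C2: 4 / 2 = 2, so 2 divides 4  holds
C3: min(18, 15, 4) = 4, not 5  fails
C4: k = 18 = 18 (first disjunct)  holds
C5: 15 / 5 = 3, so 5 divides 15  holds
C6: |4 − 18| = 14; 14 ≤ 16  holds
C7: n = 15, g = 6; distinct  holds
C8: n² + j² = 15² + 6² = 225 + 36 = 261  holds

No — constraint 3 is not satisfied.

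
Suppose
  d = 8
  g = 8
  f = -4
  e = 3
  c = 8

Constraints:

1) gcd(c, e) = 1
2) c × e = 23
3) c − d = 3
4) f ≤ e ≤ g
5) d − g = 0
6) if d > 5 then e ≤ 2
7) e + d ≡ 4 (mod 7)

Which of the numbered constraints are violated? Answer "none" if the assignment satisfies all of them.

Violated: 2, 3, and 6.

1) gcd(8, 3) = 1 — satisfied.
2) c × e = 8 × 3 = 24, not 23 — violated.
3) c − d = 8 − 8 = 0, not 3 — violated.
4) values -4 ≤ 3 ≤ 8 — satisfied.
5) d − g = 8 − 8 = 0 — satisfied.
6) d = 8 > 5, so we need e ≤ 2; but e = 3 > 2 — violated.
7) e + d = 11; 11 mod 7 = 4 — satisfied.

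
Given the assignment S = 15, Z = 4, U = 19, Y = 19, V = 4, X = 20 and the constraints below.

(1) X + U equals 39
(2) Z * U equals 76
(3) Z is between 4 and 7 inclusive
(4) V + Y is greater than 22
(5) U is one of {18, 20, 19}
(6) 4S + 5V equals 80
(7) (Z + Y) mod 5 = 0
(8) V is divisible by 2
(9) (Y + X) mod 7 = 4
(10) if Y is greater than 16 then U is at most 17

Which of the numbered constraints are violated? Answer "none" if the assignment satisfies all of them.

The assignment fails constraints 7, 10.

(1) X + U = 20 + 19 = 39 — holds.
(2) Z * U = 4 * 19 = 76 — holds.
(3) Z = 4 lies in [4, 7] — holds.
(4) V + Y = 4 + 19 = 23; 23 > 22 — holds.
(5) U = 19 is in {18, 20, 19} — holds.
(6) 4S + 5V = 4(15) + 5(4) = 80 — holds.
(7) Z + Y = 23; 23 mod 5 = 3, not 0 — fails.
(8) 4 / 2 = 2, so 2 divides 4 — holds.
(9) Y + X = 39; 39 mod 7 = 4 — holds.
(10) Y = 19 > 16, so we need U ≤ 17; but U = 19 > 17 — fails.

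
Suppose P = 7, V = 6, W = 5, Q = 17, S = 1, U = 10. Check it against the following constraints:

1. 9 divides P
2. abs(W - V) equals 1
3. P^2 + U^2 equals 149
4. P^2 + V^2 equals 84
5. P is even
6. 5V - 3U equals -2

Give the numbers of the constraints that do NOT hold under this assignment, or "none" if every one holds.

1. 7 = 9*0 + 7, so 9 does not divide 7  ✘
2. abs(5 - 6) = 1  ✔
3. P^2 + U^2 = 7^2 + 10^2 = 49 + 100 = 149  ✔
4. P^2 + V^2 = 7^2 + 6^2 = 49 + 36 = 85, not 84  ✘
5. P = 7 is odd  ✘
6. 5V - 3U = 5(6) - 3(10) = 0, not -2  ✘

Constraints 1, 4, 5, and 6 are violated.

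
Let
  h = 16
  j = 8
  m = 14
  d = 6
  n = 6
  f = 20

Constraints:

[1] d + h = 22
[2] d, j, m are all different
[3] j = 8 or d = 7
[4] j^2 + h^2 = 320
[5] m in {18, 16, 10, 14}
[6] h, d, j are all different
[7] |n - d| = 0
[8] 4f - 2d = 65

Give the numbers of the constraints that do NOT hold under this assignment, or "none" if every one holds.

Violated: 8.

[1] d + h = 6 + 16 = 22  ✔
[2] values 6, 8, 14 are pairwise distinct  ✔
[3] j = 8 = 8 (first disjunct)  ✔
[4] j^2 + h^2 = 8^2 + 16^2 = 64 + 256 = 320  ✔
[5] m = 14 is in {18, 16, 10, 14}  ✔
[6] values 16, 6, 8 are pairwise distinct  ✔
[7] |6 - 6| = 0  ✔
[8] 4f - 2d = 4(20) - 2(6) = 68, not 65  ✘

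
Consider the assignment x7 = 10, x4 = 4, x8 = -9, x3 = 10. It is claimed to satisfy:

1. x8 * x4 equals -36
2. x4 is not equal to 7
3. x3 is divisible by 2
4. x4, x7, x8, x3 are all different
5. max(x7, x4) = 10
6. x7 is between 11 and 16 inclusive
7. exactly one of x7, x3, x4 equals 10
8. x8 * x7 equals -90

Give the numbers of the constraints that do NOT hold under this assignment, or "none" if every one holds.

Violated: 4, 6, and 7.

1. x8 * x4 = -9 * 4 = -36  ✓
2. x4 = 4, and 4 ≠ 7  ✓
3. 10 / 2 = 5, so 2 divides 10  ✓
4. x7 = x3 = 10, not all different  ✗
5. max(10, 4) = 10  ✓
6. x7 = 10 is outside [11, 16]  ✗
7. x7=10, x3=10, x4=4; 2 of them equal 10, not exactly one  ✗
8. x8 * x7 = -9 * 10 = -90  ✓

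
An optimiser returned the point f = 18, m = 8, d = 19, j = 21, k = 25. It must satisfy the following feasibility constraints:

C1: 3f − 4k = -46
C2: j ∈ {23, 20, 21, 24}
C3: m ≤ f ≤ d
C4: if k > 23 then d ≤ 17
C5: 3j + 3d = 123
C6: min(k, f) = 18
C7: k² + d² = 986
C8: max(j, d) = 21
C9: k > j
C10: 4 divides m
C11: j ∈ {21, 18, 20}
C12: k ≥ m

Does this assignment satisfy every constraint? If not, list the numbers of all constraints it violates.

C1: 3f − 4k = 3(18) − 4(25) = -46 — holds.
C2: j = 21 is in {23, 20, 21, 24} — holds.
C3: values 8 ≤ 18 ≤ 19 — holds.
C4: k = 25 > 23, so we need d ≤ 17; but d = 19 > 17 — fails.
C5: 3j + 3d = 3(21) + 3(19) = 120, not 123 — fails.
C6: min(25, 18) = 18 — holds.
C7: k² + d² = 25² + 19² = 625 + 361 = 986 — holds.
C8: max(21, 19) = 21 — holds.
C9: k = 25, j = 21; 25 > 21 — holds.
C10: 8 / 4 = 2, so 4 divides 8 — holds.
C11: j = 21 is in {21, 18, 20} — holds.
C12: k = 25, m = 8; 25 ≥ 8 — holds.

Constraints 4 and 5 do not hold.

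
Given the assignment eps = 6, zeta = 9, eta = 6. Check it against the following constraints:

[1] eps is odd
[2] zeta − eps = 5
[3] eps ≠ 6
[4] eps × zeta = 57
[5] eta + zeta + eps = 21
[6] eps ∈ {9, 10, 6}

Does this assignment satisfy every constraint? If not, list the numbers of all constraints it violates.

[1] eps = 6 is even — does not hold.
[2] zeta − eps = 9 − 6 = 3, not 5 — does not hold.
[3] eps = 6, but 6 is required to differ — does not hold.
[4] eps × zeta = 6 × 9 = 54, not 57 — does not hold.
[5] eta + zeta + eps = 6 + 9 + 6 = 21 — holds.
[6] eps = 6 is in {9, 10, 6} — holds.

No — constraints 1, 2, 3, and 4 are not satisfied.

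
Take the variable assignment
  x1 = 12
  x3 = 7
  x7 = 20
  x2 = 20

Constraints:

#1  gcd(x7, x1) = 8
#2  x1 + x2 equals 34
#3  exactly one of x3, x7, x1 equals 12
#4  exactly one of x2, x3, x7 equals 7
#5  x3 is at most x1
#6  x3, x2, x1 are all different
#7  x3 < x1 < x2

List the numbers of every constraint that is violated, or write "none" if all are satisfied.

No — constraints 1 and 2 are not satisfied.

#1 gcd(20, 12) = 4, not 8 — does not hold.
#2 x1 + x2 = 12 + 20 = 32, not 34 — does not hold.
#3 x3=7, x7=20, x1=12; 1 of them equals 12 — holds.
#4 x2=20, x3=7, x7=20; 1 of them equals 7 — holds.
#5 x3 = 7, x1 = 12; 7 ≤ 12 — holds.
#6 values 7, 20, 12 are pairwise distinct — holds.
#7 values 7 < 12 < 20 — holds.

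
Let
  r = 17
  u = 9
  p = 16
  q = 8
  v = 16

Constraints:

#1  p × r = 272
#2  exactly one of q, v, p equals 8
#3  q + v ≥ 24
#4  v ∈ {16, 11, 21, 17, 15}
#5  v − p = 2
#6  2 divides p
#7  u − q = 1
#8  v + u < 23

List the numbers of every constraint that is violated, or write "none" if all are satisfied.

#1 p × r = 16 × 17 = 272 — OK.
#2 q=8, v=16, p=16; 1 of them equals 8 — OK.
#3 q + v = 8 + 16 = 24; 24 ≥ 24 — OK.
#4 v = 16 is in {16, 11, 21, 17, 15} — OK.
#5 v − p = 16 − 16 = 0, not 2 — violated.
#6 16 / 2 = 8, so 2 divides 16 — OK.
#7 u − q = 9 − 8 = 1 — OK.
#8 v + u = 16 + 9 = 25; 25 ≥ 23, bound 23 not met — violated.

No — constraints 5 and 8 are not satisfied.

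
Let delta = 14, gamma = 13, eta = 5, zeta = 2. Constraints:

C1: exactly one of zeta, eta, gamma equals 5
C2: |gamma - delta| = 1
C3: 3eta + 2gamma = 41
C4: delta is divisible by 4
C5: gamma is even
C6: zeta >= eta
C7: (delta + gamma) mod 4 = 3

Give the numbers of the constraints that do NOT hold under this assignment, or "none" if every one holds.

Constraints 4, 5, 6 do not hold.

C1: zeta=2, eta=5, gamma=13; 1 of them equals 5  holds
C2: |13 - 14| = 1  holds
C3: 3eta + 2gamma = 3(5) + 2(13) = 41  holds
C4: 14 = 4*3 + 2, so 4 does not divide 14  fails
C5: gamma = 13 is odd  fails
C6: zeta = 2, eta = 5; 2 < 5 (want ≥)  fails
C7: delta + gamma = 27; 27 mod 4 = 3  holds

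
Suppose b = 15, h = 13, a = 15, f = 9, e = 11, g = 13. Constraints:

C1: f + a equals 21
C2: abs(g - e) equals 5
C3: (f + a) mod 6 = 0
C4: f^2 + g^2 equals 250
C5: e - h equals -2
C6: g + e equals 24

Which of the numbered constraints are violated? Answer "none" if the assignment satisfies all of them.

C1: f + a = 9 + 15 = 24, not 21 — violated.
C2: abs(13 - 11) = 2, not 5 — violated.
C3: f + a = 24; 24 mod 6 = 0 — satisfied.
C4: f^2 + g^2 = 9^2 + 13^2 = 81 + 169 = 250 — satisfied.
C5: e - h = 11 - 13 = -2 — satisfied.
C6: g + e = 13 + 11 = 24 — satisfied.

Violated: 1 and 2.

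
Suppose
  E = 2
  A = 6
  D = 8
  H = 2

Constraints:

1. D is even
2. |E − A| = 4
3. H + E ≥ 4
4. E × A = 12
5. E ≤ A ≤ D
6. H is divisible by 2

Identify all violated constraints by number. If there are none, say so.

1. D = 8 is even  ✔
2. |2 − 6| = 4  ✔
3. H + E = 2 + 2 = 4; 4 ≥ 4  ✔
4. E × A = 2 × 6 = 12  ✔
5. values 2 ≤ 6 ≤ 8  ✔
6. 2 / 2 = 1, so 2 divides 2  ✔

No violations.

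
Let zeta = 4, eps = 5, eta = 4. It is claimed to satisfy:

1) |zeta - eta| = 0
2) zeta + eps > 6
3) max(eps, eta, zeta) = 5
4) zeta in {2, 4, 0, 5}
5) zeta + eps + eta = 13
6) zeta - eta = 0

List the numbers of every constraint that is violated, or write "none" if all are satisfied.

1) |4 - 4| = 0 — holds.
2) zeta + eps = 4 + 5 = 9; 9 > 6 — holds.
3) max(5, 4, 4) = 5 — holds.
4) zeta = 4 is in {2, 4, 0, 5} — holds.
5) zeta + eps + eta = 4 + 5 + 4 = 13 — holds.
6) zeta - eta = 4 - 4 = 0 — holds.

The assignment satisfies every constraint.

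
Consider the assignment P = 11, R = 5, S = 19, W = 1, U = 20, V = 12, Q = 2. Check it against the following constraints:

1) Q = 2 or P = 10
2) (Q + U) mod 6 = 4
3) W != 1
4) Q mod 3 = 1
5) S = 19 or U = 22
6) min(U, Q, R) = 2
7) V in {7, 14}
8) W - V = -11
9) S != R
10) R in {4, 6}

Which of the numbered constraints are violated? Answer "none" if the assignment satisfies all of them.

Constraints 3, 4, 7, and 10 are violated.

1) Q = 2 = 2 (first disjunct) — satisfied.
2) Q + U = 22; 22 mod 6 = 4 — satisfied.
3) W = 1, but 1 is required to differ — violated.
4) 2 mod 3 = 2, not 1 — violated.
5) S = 19 = 19 (first disjunct) — satisfied.
6) min(20, 2, 5) = 2 — satisfied.
7) V = 12 is not in {7, 14} — violated.
8) W - V = 1 - 12 = -11 — satisfied.
9) S = 19, R = 5; distinct — satisfied.
10) R = 5 is not in {4, 6} — violated.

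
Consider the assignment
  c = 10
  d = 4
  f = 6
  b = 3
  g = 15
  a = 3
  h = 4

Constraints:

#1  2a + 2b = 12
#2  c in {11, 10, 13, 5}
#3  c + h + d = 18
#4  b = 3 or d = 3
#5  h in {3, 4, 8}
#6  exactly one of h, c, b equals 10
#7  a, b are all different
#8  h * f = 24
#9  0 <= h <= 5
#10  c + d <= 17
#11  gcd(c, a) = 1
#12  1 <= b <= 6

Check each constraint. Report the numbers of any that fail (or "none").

Violated: 7.

#1 2a + 2b = 2(3) + 2(3) = 12 — OK.
#2 c = 10 is in {11, 10, 13, 5} — OK.
#3 c + h + d = 10 + 4 + 4 = 18 — OK.
#4 b = 3 = 3 (first disjunct) — OK.
#5 h = 4 is in {3, 4, 8} — OK.
#6 h=4, c=10, b=3; 1 of them equals 10 — OK.
#7 a = b = 3, not all different — violated.
#8 h * f = 4 * 6 = 24 — OK.
#9 h = 4 lies in [0, 5] — OK.
#10 c + d = 10 + 4 = 14; 14 ≤ 17 — OK.
#11 gcd(10, 3) = 1 — OK.
#12 b = 3 lies in [1, 6] — OK.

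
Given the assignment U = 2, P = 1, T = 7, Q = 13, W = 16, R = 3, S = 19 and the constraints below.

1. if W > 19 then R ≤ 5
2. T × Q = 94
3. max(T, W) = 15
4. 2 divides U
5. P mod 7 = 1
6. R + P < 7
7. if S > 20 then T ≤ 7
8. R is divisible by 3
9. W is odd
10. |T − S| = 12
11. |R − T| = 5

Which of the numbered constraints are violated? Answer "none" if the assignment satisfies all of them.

1. W = 16, not > 19; antecedent false, conditional vacuously true — satisfied.
2. T × Q = 7 × 13 = 91, not 94 — violated.
3. max(7, 16) = 16, not 15 — violated.
4. 2 / 2 = 1, so 2 divides 2 — satisfied.
5. 1 mod 7 = 1 — satisfied.
6. R + P = 3 + 1 = 4; 4 < 7 — satisfied.
7. S = 19, not > 20; antecedent false, conditional vacuously true — satisfied.
8. 3 / 3 = 1, so 3 divides 3 — satisfied.
9. W = 16 is even — violated.
10. |7 − 19| = 12 — satisfied.
11. |3 − 7| = 4, not 5 — violated.

The assignment fails constraints 2, 3, 9, 11.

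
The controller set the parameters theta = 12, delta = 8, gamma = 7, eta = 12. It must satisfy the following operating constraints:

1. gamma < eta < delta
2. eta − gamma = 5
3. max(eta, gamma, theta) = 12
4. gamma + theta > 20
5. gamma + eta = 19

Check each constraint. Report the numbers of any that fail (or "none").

1. values 7, 12, 8; eta = 12 is not < delta = 8 — fails.
2. eta − gamma = 12 − 7 = 5 — holds.
3. max(12, 7, 12) = 12 — holds.
4. gamma + theta = 7 + 12 = 19; 19 ≤ 20, bound 20 not met — fails.
5. gamma + eta = 7 + 12 = 19 — holds.

No — constraints 1, 4 are not satisfied.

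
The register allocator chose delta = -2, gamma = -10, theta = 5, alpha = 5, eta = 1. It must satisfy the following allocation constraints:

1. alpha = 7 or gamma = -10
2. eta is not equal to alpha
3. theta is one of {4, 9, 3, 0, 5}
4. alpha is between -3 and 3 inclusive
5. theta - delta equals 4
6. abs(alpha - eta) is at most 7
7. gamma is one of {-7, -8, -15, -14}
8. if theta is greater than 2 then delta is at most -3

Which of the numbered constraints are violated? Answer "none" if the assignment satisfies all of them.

1. alpha = 5 ≠ 7, but gamma = -10 = -10 (second disjunct) — holds.
2. eta = 1, alpha = 5; distinct — holds.
3. theta = 5 is in {4, 9, 3, 0, 5} — holds.
4. alpha = 5 is outside [-3, 3] — does not hold.
5. theta - delta = 5 - (-2) = 7, not 4 — does not hold.
6. abs(5 - 1) = 4; 4 ≤ 7 — holds.
7. gamma = -10 is not in {-7, -8, -15, -14} — does not hold.
8. theta = 5 > 2, so we need delta ≤ -3; but delta = -2 > -3 — does not hold.

Constraints 4, 5, 7, and 8 do not hold.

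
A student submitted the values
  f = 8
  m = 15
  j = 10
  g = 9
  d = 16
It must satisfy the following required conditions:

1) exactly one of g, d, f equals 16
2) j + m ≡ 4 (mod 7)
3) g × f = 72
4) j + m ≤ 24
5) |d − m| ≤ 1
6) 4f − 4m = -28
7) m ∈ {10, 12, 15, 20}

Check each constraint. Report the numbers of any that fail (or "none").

The assignment fails constraint 4.

1) g=9, d=16, f=8; 1 of them equals 16  true
2) j + m = 25; 25 mod 7 = 4  true
3) g × f = 9 × 8 = 72  true
4) j + m = 10 + 15 = 25; 25 > 24, bound 24 not met  false
5) |16 − 15| = 1; 1 ≤ 1  true
6) 4f − 4m = 4(8) − 4(15) = -28  true
7) m = 15 is in {10, 12, 15, 20}  true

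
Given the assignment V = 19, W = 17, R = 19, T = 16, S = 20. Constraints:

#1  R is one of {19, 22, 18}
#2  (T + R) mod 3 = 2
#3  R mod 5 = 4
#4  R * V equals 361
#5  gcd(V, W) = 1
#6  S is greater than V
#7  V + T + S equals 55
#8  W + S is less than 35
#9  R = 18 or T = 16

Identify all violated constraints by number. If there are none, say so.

#1 R = 19 is in {19, 22, 18}  OK
#2 T + R = 35; 35 mod 3 = 2  OK
#3 19 mod 5 = 4  OK
#4 R * V = 19 * 19 = 361  OK
#5 gcd(19, 17) = 1  OK
#6 S = 20, V = 19; 20 > 19  OK
#7 V + T + S = 19 + 16 + 20 = 55  OK
#8 W + S = 17 + 20 = 37; 37 ≥ 35, bound 35 not met  FAIL
#9 R = 19 ≠ 18, but T = 16 = 16 (second disjunct)  OK

No — constraint 8 is not satisfied.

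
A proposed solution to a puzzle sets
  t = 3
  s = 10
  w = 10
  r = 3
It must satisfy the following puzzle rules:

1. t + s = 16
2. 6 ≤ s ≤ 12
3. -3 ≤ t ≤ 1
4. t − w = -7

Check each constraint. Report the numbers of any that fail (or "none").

1. t + s = 3 + 10 = 13, not 16 — does not hold.
2. s = 10 lies in [6, 12] — holds.
3. t = 3 is outside [-3, 1] — does not hold.
4. t − w = 3 − 10 = -7 — holds.

No — constraints 1, 3 are not satisfied.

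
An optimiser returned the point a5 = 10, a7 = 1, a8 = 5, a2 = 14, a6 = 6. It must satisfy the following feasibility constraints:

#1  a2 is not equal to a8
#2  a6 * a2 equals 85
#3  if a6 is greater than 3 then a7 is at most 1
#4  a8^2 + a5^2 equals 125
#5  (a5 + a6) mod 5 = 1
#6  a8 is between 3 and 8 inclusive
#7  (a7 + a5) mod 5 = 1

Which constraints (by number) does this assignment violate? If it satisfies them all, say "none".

#1 a2 = 14, a8 = 5; distinct  holds
#2 a6 * a2 = 6 * 14 = 84, not 85  fails
#3 a6 = 6 > 3, so we need a7 ≤ 1; a7 = 1 ≤ 1  holds
#4 a8^2 + a5^2 = 5^2 + 10^2 = 25 + 100 = 125  holds
#5 a5 + a6 = 16; 16 mod 5 = 1  holds
#6 a8 = 5 lies in [3, 8]  holds
#7 a7 + a5 = 11; 11 mod 5 = 1  holds

Violated: 2.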